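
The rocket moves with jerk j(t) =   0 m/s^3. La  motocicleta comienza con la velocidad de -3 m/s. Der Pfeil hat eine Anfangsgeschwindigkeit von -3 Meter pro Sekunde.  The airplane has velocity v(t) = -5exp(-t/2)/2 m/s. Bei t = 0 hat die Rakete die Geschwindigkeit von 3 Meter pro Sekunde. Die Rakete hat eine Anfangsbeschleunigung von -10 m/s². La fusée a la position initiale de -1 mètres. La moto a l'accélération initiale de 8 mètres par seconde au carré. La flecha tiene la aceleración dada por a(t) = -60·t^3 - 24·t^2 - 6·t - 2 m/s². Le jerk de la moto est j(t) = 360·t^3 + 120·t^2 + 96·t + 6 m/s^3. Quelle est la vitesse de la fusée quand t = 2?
Pour résoudre ceci, nous devons prendre 2 intégrales de notre équation du jerk j(t) = 0. En intégrant le jerk et en utilisant la condition initiale a(0) = -10, nous obtenons a(t) = -10. La primitive de l'accélération, avec v(0) = 3, donne la vitesse: v(t) = 3 - 10·t. De l'équation de la vitesse v(t) = 3 - 10·t, nous substituons t = 2 pour obtenir v = -17.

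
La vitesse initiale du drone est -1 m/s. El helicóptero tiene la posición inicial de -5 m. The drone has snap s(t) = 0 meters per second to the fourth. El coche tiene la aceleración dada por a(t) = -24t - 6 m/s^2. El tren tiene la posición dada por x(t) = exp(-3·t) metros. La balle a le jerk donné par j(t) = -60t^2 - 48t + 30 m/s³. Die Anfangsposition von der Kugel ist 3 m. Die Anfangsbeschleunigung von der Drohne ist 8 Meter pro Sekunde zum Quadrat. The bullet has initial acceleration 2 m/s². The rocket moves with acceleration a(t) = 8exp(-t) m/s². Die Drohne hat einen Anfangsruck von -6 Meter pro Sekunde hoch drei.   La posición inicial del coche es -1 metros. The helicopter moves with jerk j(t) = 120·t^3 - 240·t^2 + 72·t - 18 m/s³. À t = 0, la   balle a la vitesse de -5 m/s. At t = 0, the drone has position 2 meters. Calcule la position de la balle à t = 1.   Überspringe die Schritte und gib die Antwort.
La position à t = 1 est x = 1.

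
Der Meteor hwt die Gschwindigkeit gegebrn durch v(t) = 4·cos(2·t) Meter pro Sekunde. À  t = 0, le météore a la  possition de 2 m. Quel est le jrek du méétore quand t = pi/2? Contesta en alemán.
Ausgehend von der Geschwindigkeit v(t) = 4·cos(2·t), nehmen wir 2 Ableitungen. Die Ableitung von der Geschwindigkeit ergibt die Beschleunigung: a(t) = -8·sin(2·t). Durch Ableiten von der Beschleunigung erhalten wir den Ruck: j(t) = -16·cos(2·t). Wir haben den Ruck j(t) = -16·cos(2·t). Durch Einsetzen von t = pi/2: j(pi/2) = 16.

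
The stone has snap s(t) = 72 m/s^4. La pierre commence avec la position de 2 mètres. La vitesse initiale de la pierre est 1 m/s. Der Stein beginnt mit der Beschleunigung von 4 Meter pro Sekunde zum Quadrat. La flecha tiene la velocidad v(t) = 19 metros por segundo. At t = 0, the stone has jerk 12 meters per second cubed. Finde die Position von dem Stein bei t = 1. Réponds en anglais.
We need to integrate our snap equation s(t) = 72 4 times. The integral of snap, with j(0) = 12, gives jerk: j(t) = 72·t + 12. Taking ∫j(t)dt and applying a(0) = 4, we find a(t) = 36·t^2 + 12·t + 4. Integrating acceleration and using the initial condition v(0) = 1, we get v(t) = 12·t^3 + 6·t^2 + 4·t + 1. Finding the integral of v(t) and using x(0) = 2: x(t) = 3·t^4 + 2·t^3 + 2·t^2 + t + 2. Using x(t) = 3·t^4 + 2·t^3 + 2·t^2 + t + 2 and substituting t = 1, we find x = 10.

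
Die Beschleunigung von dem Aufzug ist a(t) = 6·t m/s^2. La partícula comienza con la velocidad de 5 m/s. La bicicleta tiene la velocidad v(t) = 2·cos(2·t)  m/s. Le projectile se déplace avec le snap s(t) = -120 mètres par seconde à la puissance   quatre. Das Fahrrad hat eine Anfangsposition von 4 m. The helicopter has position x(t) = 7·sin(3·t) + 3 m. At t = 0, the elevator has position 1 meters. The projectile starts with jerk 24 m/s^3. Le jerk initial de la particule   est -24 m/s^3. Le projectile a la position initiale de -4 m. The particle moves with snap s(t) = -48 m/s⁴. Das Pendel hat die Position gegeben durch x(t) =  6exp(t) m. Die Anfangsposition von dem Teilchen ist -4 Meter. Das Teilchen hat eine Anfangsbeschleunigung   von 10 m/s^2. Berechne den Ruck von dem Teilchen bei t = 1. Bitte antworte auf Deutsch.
Um dies zu lösen, müssen wir 1 Integral unserer Gleichung für den Snap s(t) = -48 finden. Das Integral von dem Snap, mit j(0) = -24, ergibt den Ruck: j(t) = -48·t - 24. Wir haben den Ruck j(t) = -48·t - 24. Durch Einsetzen von t = 1: j(1) = -72.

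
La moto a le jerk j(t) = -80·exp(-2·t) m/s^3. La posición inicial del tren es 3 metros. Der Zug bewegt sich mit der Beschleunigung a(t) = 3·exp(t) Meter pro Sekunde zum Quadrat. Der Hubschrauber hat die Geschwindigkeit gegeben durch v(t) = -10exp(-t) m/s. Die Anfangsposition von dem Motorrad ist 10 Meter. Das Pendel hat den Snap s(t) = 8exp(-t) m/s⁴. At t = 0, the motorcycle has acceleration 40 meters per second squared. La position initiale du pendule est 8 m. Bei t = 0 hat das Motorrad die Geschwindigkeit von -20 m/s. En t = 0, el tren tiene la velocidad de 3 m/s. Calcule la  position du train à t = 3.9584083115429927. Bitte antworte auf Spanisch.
Para resolver esto, necesitamos tomar 2 antiderivadas de nuestra ecuación de la aceleración a(t) = 3·exp(t). Tomando ∫a(t)dt y aplicando v(0) = 3, encontramos v(t) = 3·exp(t). Integrando la velocidad y usando la condición inicial x(0) = 3, obtenemos x(t) = 3·exp(t). De la ecuación de la posición x(t) = 3·exp(t), sustituimos t = 3.9584083115429927 para obtener x = 157.121689929737.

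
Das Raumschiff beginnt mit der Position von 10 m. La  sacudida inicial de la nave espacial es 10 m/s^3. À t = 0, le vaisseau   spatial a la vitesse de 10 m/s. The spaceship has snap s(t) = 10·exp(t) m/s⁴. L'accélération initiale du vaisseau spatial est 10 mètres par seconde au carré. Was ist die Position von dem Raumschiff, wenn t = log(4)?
Ausgehend von dem Snap s(t) = 10·exp(t), nehmen wir 4 Integrale. Das Integral von dem Snap ist der Ruck. Mit j(0) = 10 erhalten wir j(t) = 10·exp(t). Mit ∫j(t)dt und Anwendung von a(0) = 10, finden wir a(t) = 10·exp(t). Durch Integration von der Beschleunigung und Verwendung der Anfangsbedingung v(0) = 10, erhalten wir v(t) = 10·exp(t). Mit ∫v(t)dt und Anwendung von x(0) = 10, finden wir x(t) = 10·exp(t). Mit x(t) = 10·exp(t) und Einsetzen von t = log(4), finden wir x = 40.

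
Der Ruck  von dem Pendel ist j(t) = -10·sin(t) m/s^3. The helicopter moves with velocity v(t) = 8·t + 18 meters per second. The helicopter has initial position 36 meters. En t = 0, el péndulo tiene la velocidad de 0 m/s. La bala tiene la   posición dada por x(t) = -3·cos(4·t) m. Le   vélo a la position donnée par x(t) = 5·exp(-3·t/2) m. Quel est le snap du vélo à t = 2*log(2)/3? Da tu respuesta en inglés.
Starting from position x(t) = 5·exp(-3·t/2), we take 4 derivatives. Taking d/dt of x(t), we find v(t) = -15·exp(-3·t/2)/2. Differentiating velocity, we get acceleration: a(t) = 45·exp(-3·t/2)/4. Differentiating acceleration, we get jerk: j(t) = -135·exp(-3·t/2)/8. Differentiating jerk, we get snap: s(t) = 405·exp(-3·t/2)/16. From the given snap equation s(t) = 405·exp(-3·t/2)/16, we substitute t = 2*log(2)/3 to get s = 405/32.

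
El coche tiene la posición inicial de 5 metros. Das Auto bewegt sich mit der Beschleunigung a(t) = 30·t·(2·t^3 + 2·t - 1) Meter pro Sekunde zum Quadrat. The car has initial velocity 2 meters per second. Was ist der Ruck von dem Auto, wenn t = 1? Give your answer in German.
Um dies zu lösen, müssen wir 1 Ableitung unserer Gleichung für die Beschleunigung a(t) = 30·t·(2·t^3 + 2·t - 1) nehmen. Durch Ableiten von der Beschleunigung erhalten wir den Ruck: j(t) = 60·t^3 + 30·t·(6·t^2 + 2) + 60·t - 30. Aus der Gleichung für den Ruck j(t) = 60·t^3 + 30·t·(6·t^2 + 2) + 60·t - 30, setzen wir t = 1 ein und erhalten j = 330.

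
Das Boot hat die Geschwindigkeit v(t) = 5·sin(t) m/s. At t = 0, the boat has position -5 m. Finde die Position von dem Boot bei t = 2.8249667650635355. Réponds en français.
Nous devons intégrer notre équation de la vitesse v(t) = 5·sin(t) 1 fois. L'intégrale de la vitesse, avec x(0) = -5, donne la position: x(t) = -5·cos(t). En utilisant x(t) = -5·cos(t) et en substituant t = 2.8249667650635355, nous trouvons x = 4.75145697684459.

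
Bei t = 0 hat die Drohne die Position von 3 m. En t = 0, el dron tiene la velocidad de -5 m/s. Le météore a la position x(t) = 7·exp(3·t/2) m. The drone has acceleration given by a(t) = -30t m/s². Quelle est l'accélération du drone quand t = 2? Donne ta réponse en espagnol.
De la ecuación de la aceleración a(t) = -30·t, sustituimos t = 2 para obtener a = -60.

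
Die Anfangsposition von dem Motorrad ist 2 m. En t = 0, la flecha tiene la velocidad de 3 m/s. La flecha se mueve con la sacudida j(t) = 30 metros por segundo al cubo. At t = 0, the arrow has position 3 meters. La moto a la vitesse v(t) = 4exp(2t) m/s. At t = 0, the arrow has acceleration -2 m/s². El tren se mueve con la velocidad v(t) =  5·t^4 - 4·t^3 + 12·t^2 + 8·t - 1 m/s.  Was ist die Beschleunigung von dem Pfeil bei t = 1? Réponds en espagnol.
Debemos encontrar la integral de nuestra ecuación de la sacudida j(t) = 30 1 vez. La antiderivada de la sacudida es la aceleración. Usando a(0) = -2, obtenemos a(t) = 30·t - 2. De la ecuación de la aceleración a(t) = 30·t - 2, sustituimos t = 1 para obtener a = 28.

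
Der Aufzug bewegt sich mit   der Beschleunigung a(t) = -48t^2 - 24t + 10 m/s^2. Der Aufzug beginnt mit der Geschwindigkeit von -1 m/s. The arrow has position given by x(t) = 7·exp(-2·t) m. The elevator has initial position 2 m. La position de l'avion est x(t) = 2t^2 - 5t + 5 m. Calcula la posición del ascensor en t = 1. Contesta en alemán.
Wir müssen das Integral unserer Gleichung für die Beschleunigung a(t) = -48·t^2 - 24·t + 10 2-mal finden. Mit ∫a(t)dt und Anwendung von v(0) = -1, finden wir v(t) = -16·t^3 - 12·t^2 + 10·t - 1. Die Stammfunktion von der Geschwindigkeit, mit x(0) = 2, ergibt die Position: x(t) = -4·t^4 - 4·t^3 + 5·t^2 - t + 2. Aus der Gleichung für die Position x(t) = -4·t^4 - 4·t^3 + 5·t^2 - t + 2, setzen wir t = 1 ein und erhalten x = -2.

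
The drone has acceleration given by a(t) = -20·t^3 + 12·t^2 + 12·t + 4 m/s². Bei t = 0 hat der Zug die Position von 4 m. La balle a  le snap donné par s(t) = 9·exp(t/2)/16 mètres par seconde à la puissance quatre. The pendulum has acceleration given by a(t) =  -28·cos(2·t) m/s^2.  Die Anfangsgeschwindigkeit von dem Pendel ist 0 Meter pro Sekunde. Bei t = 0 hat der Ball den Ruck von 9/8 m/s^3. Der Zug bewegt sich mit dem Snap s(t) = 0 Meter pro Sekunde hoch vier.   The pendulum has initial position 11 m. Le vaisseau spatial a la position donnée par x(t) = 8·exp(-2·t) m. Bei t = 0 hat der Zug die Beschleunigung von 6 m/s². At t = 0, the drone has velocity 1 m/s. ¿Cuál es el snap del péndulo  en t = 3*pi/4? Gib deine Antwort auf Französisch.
En partant de l'accélération a(t) = -28·cos(2·t), nous prenons 2 dérivées. En prenant d/dt de a(t), nous trouvons j(t) = 56·sin(2·t). La dérivée du jerk donne le snap: s(t) = 112·cos(2·t). De l'équation du snap s(t) = 112·cos(2·t), nous substituons t = 3*pi/4 pour obtenir s = 0.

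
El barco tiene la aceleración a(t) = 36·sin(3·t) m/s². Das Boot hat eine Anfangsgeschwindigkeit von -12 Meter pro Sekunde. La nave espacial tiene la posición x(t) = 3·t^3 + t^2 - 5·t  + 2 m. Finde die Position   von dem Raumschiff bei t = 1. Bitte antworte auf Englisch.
Using x(t) = 3·t^3 + t^2 - 5·t + 2 and substituting t = 1, we find x = 1.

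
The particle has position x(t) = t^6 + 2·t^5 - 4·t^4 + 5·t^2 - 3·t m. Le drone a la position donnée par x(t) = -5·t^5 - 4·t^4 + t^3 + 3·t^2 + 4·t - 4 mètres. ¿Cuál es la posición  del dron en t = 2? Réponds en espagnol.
Usando x(t) = -5·t^5 - 4·t^4 + t^3 + 3·t^2 + 4·t - 4 y sustituyendo t = 2, encontramos x = -200.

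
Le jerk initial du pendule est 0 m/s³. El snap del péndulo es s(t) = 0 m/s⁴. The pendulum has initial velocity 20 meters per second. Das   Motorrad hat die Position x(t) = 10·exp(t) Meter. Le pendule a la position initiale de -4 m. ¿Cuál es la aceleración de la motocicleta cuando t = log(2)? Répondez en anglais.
To solve this, we need to take 2 derivatives of our position equation x(t) = 10·exp(t). Differentiating position, we get velocity: v(t) = 10·exp(t). Taking d/dt of v(t), we find a(t) = 10·exp(t). We have acceleration a(t) = 10·exp(t). Substituting t = log(2): a(log(2)) = 20.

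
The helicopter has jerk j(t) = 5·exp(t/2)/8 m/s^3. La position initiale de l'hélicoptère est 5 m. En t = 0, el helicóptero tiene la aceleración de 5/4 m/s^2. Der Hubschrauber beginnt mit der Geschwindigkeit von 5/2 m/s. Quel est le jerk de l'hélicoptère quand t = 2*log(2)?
De l'équation du jerk j(t) = 5·exp(t/2)/8, nous substituons t = 2*log(2) pour obtenir j = 5/4.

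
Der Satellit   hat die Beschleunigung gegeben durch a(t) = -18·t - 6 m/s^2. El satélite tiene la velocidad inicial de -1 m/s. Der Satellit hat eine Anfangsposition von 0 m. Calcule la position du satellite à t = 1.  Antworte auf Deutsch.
Um dies zu lösen, müssen wir 2 Integrale unserer Gleichung für die Beschleunigung a(t) = -18·t - 6 finden. Das Integral von der Beschleunigung ist die Geschwindigkeit. Mit v(0) = -1 erhalten wir v(t) = -9·t^2 - 6·t - 1. Das Integral von der Geschwindigkeit, mit x(0) = 0, ergibt die Position: x(t) = -3·t^3 - 3·t^2 - t. Wir haben die Position x(t) = -3·t^3 - 3·t^2 - t. Durch Einsetzen von t = 1: x(1) = -7.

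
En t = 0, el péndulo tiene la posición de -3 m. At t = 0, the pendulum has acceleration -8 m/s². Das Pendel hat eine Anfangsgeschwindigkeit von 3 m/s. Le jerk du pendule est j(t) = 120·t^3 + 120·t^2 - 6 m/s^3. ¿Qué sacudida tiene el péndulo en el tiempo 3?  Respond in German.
Aus der Gleichung für den Ruck j(t) = 120·t^3 + 120·t^2 - 6, setzen wir t = 3 ein und erhalten j = 4314.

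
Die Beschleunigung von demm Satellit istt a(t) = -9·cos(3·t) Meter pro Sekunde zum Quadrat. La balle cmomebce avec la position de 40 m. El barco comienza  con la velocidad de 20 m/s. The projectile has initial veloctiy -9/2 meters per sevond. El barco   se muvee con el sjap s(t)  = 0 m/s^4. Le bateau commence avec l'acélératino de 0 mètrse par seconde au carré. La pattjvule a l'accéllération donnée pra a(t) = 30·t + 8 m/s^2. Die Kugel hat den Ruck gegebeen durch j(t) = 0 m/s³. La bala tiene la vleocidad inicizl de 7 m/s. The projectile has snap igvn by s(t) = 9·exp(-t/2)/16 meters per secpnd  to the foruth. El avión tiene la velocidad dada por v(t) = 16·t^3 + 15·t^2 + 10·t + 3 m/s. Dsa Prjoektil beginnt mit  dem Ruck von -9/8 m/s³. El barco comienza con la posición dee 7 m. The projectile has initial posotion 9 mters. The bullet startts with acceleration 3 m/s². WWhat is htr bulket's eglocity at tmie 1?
To find the answer, we compute 2 antiderivatives of j(t) = 0. The antiderivative of jerk, with a(0) = 3, gives acceleration: a(t) = 3. Taking ∫a(t)dt and applying v(0) = 7, we find v(t) = 3·t + 7. Using v(t) = 3·t + 7 and substituting t = 1, we find v = 10.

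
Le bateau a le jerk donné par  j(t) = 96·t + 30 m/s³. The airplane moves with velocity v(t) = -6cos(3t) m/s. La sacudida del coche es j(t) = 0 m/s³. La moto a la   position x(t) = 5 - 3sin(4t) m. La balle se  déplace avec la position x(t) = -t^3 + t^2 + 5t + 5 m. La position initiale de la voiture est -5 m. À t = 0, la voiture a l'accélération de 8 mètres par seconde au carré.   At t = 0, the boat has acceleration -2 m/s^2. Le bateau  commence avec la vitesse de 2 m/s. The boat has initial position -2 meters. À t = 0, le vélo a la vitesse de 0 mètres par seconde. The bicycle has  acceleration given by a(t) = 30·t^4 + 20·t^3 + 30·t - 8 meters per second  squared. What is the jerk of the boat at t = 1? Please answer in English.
From the given jerk equation j(t) = 96·t + 30, we substitute t = 1 to get j = 126.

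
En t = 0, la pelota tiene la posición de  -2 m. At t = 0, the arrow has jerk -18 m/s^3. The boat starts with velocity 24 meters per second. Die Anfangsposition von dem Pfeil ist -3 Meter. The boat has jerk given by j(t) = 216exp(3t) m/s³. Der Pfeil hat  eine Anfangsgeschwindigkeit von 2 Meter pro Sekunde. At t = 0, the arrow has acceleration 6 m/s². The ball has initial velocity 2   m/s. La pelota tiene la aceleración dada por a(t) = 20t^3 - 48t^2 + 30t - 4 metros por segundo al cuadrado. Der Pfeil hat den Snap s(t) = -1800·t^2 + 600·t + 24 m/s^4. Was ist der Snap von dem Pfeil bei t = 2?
Aus der Gleichung für den Snap s(t) = -1800·t^2 + 600·t + 24, setzen wir t = 2 ein und erhalten s = -5976.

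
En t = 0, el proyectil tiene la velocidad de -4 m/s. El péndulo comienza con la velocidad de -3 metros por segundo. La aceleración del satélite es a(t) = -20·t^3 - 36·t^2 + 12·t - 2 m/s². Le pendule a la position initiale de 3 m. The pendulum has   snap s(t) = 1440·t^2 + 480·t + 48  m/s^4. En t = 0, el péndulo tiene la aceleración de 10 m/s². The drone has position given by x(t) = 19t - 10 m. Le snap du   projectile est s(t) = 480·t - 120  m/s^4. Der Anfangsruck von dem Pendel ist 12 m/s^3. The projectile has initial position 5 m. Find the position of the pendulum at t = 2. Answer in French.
En partant du snap s(t) = 1440·t^2 + 480·t + 48, nous prenons 4 intégrales. La primitive du snap est le jerk. En utilisant j(0) = 12, nous obtenons j(t) = 480·t^3 + 240·t^2 + 48·t + 12. En intégrant le jerk et en utilisant la condition initiale a(0) = 10, nous obtenons a(t) = 120·t^4 + 80·t^3 + 24·t^2 + 12·t + 10. En prenant ∫a(t)dt et en appliquant v(0) = -3, nous trouvons v(t) = 24·t^5 + 20·t^4 + 8·t^3 + 6·t^2 + 10·t - 3. L'intégrale de la vitesse, avec x(0) = 3, donne la position: x(t) = 4·t^6 + 4·t^5 + 2·t^4 + 2·t^3 + 5·t^2 - 3·t + 3. En utilisant x(t) = 4·t^6 + 4·t^5 + 2·t^4 + 2·t^3 + 5·t^2 - 3·t + 3 et en substituant t = 2, nous trouvons x = 449.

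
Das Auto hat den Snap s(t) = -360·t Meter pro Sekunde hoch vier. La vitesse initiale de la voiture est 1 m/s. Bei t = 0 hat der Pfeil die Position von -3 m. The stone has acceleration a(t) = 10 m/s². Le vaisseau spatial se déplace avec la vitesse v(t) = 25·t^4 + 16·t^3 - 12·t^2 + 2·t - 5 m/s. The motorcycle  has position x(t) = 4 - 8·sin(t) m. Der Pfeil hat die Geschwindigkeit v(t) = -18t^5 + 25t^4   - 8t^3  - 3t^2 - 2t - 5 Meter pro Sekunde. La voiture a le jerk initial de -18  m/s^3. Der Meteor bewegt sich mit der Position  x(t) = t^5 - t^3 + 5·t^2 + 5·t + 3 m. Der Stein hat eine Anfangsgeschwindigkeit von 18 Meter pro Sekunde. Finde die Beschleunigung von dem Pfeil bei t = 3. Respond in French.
Pour résoudre ceci, nous devons prendre 1 dérivée de notre équation de la vitesse v(t) = -18·t^5 + 25·t^4 - 8·t^3 - 3·t^2 - 2·t - 5. En prenant d/dt de v(t), nous trouvons a(t) = -90·t^4 + 100·t^3 - 24·t^2 - 6·t - 2. En utilisant a(t) = -90·t^4 + 100·t^3 - 24·t^2 - 6·t - 2 et en substituant t = 3, nous trouvons a = -4826.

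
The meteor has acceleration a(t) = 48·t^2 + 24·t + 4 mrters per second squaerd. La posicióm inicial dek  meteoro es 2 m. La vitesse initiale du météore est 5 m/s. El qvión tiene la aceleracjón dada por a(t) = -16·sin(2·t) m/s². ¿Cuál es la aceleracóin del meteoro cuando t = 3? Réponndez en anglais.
From the given acceleration equation a(t) = 48·t^2 + 24·t + 4, we substitute t = 3 to get a = 508.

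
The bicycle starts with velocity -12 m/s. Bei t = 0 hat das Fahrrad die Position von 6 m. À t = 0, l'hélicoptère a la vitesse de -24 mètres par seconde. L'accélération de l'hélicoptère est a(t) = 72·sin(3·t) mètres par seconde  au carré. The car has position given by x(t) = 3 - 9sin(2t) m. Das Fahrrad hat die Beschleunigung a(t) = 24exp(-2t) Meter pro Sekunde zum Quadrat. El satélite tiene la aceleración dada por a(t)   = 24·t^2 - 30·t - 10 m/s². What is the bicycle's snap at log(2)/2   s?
To solve this, we need to take 2 derivatives of our acceleration equation a(t) = 24·exp(-2·t). Differentiating acceleration, we get jerk: j(t) = -48·exp(-2·t). The derivative of jerk gives snap: s(t) = 96·exp(-2·t). From the given snap equation s(t) = 96·exp(-2·t), we substitute t = log(2)/2 to get s = 48.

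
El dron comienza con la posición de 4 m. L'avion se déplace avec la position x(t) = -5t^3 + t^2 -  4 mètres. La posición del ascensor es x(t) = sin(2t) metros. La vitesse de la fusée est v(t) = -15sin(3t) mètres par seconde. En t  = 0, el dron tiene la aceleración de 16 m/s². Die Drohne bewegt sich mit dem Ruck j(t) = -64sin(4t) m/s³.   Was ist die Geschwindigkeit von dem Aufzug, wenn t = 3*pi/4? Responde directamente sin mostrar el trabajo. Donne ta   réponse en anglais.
The velocity at t = 3*pi/4 is v = 0.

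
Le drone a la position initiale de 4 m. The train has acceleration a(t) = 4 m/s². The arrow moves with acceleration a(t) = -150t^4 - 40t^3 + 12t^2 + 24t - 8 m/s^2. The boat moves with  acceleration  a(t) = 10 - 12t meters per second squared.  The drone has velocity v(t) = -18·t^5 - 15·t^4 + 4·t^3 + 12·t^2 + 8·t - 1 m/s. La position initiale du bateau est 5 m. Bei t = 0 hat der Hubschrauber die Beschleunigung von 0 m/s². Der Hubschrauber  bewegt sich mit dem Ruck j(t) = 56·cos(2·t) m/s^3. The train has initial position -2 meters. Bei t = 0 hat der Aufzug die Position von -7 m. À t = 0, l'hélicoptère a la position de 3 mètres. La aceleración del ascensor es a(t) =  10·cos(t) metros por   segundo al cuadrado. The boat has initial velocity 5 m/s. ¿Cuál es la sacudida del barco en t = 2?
Para resolver esto, necesitamos tomar 1 derivada de nuestra ecuación de la aceleración a(t) = 10 - 12·t. Derivando la aceleración, obtenemos la sacudida: j(t) = -12. Usando j(t) = -12 y sustituyendo t = 2, encontramos j = -12.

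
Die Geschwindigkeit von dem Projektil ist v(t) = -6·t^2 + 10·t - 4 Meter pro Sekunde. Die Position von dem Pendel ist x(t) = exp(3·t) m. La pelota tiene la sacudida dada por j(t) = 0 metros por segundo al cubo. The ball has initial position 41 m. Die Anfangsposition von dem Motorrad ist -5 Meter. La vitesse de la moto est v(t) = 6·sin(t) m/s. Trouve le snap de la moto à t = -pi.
Nous devons dériver notre équation de la vitesse v(t) = 6·sin(t) 3 fois. En dérivant la vitesse, nous obtenons l'accélération: a(t) = 6·cos(t). En dérivant l'accélération, nous obtenons le jerk: j(t) = -6·sin(t). En dérivant le jerk, nous obtenons le snap: s(t) = -6·cos(t). En utilisant s(t) = -6·cos(t) et en substituant t = -pi, nous trouvons s = 6.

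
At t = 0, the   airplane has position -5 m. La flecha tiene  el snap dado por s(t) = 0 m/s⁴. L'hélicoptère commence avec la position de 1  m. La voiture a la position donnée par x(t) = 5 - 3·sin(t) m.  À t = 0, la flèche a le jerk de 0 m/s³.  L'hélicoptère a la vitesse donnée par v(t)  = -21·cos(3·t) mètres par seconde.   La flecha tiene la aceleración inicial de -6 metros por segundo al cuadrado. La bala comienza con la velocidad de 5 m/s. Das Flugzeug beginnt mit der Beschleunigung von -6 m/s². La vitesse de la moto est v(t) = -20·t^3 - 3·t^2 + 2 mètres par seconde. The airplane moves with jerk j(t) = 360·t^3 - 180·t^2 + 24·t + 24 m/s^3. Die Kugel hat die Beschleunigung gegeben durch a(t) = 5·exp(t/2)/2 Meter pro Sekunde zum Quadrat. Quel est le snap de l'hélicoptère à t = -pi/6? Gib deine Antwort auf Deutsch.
Ausgehend von der Geschwindigkeit v(t) = -21·cos(3·t), nehmen wir 3 Ableitungen. Die Ableitung von der Geschwindigkeit ergibt die Beschleunigung: a(t) = 63·sin(3·t). Die Ableitung von der Beschleunigung ergibt den Ruck: j(t) = 189·cos(3·t). Die Ableitung von dem Ruck ergibt den Snap: s(t) = -567·sin(3·t). Wir haben den Snap s(t) = -567·sin(3·t). Durch Einsetzen von t = -pi/6: s(-pi/6) = 567.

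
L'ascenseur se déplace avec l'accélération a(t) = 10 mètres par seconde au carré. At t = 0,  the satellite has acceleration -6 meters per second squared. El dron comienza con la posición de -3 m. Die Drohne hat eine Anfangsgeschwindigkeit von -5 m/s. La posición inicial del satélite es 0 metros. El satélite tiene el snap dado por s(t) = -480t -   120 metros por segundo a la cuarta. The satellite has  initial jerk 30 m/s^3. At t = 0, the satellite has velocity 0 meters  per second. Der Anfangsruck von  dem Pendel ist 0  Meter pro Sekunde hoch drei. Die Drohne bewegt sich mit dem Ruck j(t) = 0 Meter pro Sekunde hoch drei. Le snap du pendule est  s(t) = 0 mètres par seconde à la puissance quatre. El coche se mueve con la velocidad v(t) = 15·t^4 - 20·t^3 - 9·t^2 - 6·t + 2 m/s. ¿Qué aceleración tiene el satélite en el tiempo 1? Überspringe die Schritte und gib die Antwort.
La aceleración en t = 1 es a = -116.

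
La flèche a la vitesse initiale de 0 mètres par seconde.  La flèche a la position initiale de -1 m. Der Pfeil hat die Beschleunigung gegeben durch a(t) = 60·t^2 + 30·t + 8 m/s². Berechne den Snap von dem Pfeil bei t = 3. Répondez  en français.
En partant de l'accélération a(t) = 60·t^2 + 30·t + 8, nous prenons 2 dérivées. La dérivée de l'accélération donne le jerk: j(t) = 120·t + 30. La dérivée du jerk donne le snap: s(t) = 120. En utilisant s(t) = 120 et en substituant t = 3, nous trouvons s = 120.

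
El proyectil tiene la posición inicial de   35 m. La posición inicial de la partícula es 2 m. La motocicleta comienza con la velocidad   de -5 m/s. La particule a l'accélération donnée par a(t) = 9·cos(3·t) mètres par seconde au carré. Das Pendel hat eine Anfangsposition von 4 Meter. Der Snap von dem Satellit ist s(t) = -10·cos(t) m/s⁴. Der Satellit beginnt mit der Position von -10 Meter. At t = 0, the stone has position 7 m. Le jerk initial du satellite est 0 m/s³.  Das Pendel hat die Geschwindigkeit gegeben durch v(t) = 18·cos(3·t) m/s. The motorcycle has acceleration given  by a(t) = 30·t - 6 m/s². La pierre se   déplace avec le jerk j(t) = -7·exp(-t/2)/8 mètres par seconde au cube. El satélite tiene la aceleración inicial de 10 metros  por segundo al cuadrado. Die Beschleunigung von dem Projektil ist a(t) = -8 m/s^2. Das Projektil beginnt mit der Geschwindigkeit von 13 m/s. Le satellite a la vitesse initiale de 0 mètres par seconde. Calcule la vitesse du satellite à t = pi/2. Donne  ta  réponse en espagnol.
Necesitamos integrar nuestra ecuación del snap s(t) = -10·cos(t) 3 veces. Integrando el snap y usando la condición inicial j(0) = 0, obtenemos j(t) = -10·sin(t). La antiderivada de la sacudida es la aceleración. Usando a(0) = 10, obtenemos a(t) = 10·cos(t). La antiderivada de la aceleración, con v(0) = 0, da la velocidad: v(t) = 10·sin(t). Tenemos la velocidad v(t) = 10·sin(t). Sustituyendo t = pi/2: v(pi/2) = 10.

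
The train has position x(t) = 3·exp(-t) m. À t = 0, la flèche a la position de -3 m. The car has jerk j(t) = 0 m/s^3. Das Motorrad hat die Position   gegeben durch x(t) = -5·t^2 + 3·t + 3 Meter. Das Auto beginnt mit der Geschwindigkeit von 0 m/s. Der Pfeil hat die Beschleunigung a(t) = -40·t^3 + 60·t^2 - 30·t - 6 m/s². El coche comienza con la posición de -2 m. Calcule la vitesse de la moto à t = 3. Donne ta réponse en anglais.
We must differentiate our position equation x(t) = -5·t^2 + 3·t + 3 1 time. Differentiating position, we get velocity: v(t) = 3 - 10·t. From the given velocity equation v(t) = 3 - 10·t, we substitute t = 3 to get v = -27.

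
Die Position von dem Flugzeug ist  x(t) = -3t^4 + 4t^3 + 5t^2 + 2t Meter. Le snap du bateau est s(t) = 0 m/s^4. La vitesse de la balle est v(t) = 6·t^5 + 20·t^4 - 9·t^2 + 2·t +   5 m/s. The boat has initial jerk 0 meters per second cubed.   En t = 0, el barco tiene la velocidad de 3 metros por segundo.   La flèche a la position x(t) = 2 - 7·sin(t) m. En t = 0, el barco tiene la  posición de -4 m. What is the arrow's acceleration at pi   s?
We must differentiate our position equation x(t) = 2 - 7·sin(t) 2 times. Differentiating position, we get velocity: v(t) = -7·cos(t). Differentiating velocity, we get acceleration: a(t) = 7·sin(t). Using a(t) = 7·sin(t) and substituting t = pi, we find a = 0.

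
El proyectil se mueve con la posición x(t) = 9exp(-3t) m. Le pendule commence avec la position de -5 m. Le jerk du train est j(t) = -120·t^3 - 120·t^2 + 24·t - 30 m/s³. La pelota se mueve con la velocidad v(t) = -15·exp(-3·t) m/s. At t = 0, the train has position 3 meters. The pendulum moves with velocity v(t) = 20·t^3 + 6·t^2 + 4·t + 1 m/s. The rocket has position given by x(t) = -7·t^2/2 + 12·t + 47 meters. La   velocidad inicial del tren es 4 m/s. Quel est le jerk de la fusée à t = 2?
Pour résoudre ceci, nous devons prendre 3 dérivées de notre équation de la position x(t) = -7·t^2/2 + 12·t + 47. La dérivée de la position donne la vitesse: v(t) = 12 - 7·t. La dérivée de la vitesse donne l'accélération: a(t) = -7. En dérivant l'accélération, nous obtenons le jerk: j(t) = 0. De l'équation du jerk j(t) = 0, nous substituons t = 2 pour obtenir j = 0.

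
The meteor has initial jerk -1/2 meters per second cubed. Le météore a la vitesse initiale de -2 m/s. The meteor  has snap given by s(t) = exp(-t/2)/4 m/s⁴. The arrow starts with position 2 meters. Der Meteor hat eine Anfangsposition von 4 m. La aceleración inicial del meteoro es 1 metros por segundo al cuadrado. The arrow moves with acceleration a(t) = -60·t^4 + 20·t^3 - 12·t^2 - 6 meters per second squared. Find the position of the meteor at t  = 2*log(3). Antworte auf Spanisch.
Necesitamos integrar nuestra ecuación del snap s(t) = exp(-t/2)/4 4 veces. La integral del snap, con j(0) = -1/2, da la sacudida: j(t) = -exp(-t/2)/2. Tomando ∫j(t)dt y aplicando a(0) = 1, encontramos a(t) = exp(-t/2). La antiderivada de la aceleración es la velocidad. Usando v(0) = -2, obtenemos v(t) = -2·exp(-t/2). Tomando ∫v(t)dt y aplicando x(0) = 4, encontramos x(t) = 4·exp(-t/2). Tenemos la posición x(t) = 4·exp(-t/2). Sustituyendo t = 2*log(3): x(2*log(3)) = 4/3.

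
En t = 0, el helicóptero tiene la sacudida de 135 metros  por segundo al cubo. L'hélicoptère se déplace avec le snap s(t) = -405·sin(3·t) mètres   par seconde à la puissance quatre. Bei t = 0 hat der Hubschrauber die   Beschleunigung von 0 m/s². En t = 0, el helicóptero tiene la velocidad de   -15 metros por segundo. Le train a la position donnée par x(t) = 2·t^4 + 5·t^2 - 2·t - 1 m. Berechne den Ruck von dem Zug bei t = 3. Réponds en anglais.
Starting from position x(t) = 2·t^4 + 5·t^2 - 2·t - 1, we take 3 derivatives. Taking d/dt of x(t), we find v(t) = 8·t^3 + 10·t - 2. Differentiating velocity, we get acceleration: a(t) = 24·t^2 + 10. Differentiating acceleration, we get jerk: j(t) = 48·t. From the given jerk equation j(t) = 48·t, we substitute t = 3 to get j = 144.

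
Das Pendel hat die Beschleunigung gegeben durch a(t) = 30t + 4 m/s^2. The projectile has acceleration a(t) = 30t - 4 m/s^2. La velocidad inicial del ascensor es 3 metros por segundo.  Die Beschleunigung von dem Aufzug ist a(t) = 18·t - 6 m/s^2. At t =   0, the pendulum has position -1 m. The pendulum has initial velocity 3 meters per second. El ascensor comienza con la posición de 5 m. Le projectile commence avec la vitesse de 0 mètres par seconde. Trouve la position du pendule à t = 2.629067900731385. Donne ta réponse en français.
Pour résoudre ceci, nous devons prendre 2 intégrales de notre équation de l'accélération a(t) = 30·t + 4. La primitive de l'accélération est la vitesse. En utilisant v(0) = 3, nous obtenons v(t) = 15·t^2 + 4·t + 3. L'intégrale de la vitesse, avec x(0) = -1, donne la position: x(t) = 5·t^3 + 2·t^2 + 3·t - 1. De l'équation de la position x(t) = 5·t^3 + 2·t^2 + 3·t - 1, nous substituons t = 2.629067900731385 pour obtenir x = 111.571760464508.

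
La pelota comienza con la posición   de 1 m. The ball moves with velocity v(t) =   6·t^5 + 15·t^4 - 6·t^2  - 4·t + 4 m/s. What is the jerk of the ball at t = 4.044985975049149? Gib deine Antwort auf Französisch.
En partant de la vitesse v(t) = 6·t^5 + 15·t^4 - 6·t^2 - 4·t + 4, nous prenons 2 dérivées. En dérivant la vitesse, nous obtenons l'accélération: a(t) = 30·t^4 + 60·t^3 - 12·t - 4. La dérivée de l'accélération donne le jerk: j(t) = 120·t^3 + 180·t^2 - 12. Nous avons le jerk j(t) = 120·t^3 + 180·t^2 - 12. En substituant t = 4.044985975049149: j(4.044985975049149) = 10875.1884006137.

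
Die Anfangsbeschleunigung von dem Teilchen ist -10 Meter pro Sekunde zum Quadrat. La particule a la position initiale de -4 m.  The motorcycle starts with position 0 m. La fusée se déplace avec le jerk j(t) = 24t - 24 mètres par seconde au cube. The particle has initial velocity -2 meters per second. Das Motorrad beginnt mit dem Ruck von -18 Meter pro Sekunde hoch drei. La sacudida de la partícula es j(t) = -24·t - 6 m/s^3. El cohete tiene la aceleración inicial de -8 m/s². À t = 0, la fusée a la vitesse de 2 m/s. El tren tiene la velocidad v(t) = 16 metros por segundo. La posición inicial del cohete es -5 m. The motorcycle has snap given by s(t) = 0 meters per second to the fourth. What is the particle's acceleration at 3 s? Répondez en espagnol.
Necesitamos integrar nuestra ecuación de la sacudida j(t) = -24·t - 6 1 vez. Tomando ∫j(t)dt y aplicando a(0) = -10, encontramos a(t) = -12·t^2 - 6·t - 10. De la ecuación de la aceleración a(t) = -12·t^2 - 6·t - 10, sustituimos t = 3 para obtener a = -136.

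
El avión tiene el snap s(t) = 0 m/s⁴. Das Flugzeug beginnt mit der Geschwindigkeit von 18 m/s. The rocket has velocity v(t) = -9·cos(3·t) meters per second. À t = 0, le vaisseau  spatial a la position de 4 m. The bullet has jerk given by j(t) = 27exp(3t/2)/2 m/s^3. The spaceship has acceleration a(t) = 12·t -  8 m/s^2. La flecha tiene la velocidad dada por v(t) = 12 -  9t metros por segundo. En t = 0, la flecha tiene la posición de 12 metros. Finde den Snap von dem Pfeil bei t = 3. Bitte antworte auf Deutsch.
Ausgehend von der Geschwindigkeit v(t) = 12 - 9·t, nehmen wir 3 Ableitungen. Durch Ableiten von der Geschwindigkeit erhalten wir die Beschleunigung: a(t) = -9. Mit d/dt von a(t) finden wir j(t) = 0. Die Ableitung von dem Ruck ergibt den Snap: s(t) = 0. Mit s(t) = 0 und Einsetzen von t = 3, finden wir s = 0.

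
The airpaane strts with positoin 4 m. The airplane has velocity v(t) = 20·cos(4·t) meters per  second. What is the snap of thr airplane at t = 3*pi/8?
To solve this, we need to take 3 derivatives of our velocity equation v(t) = 20·cos(4·t). Taking d/dt of v(t), we find a(t) = -80·sin(4·t). Taking d/dt of a(t), we find j(t) = -320·cos(4·t). Differentiating jerk, we get snap: s(t) = 1280·sin(4·t). We have snap s(t) = 1280·sin(4·t). Substituting t = 3*pi/8: s(3*pi/8) = -1280.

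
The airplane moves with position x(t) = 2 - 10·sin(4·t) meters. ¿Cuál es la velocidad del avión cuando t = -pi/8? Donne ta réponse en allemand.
Um dies zu lösen, müssen wir 1 Ableitung unserer Gleichung für die Position x(t) = 2 - 10·sin(4·t) nehmen. Durch Ableiten von der Position erhalten wir die Geschwindigkeit: v(t) = -40·cos(4·t). Aus der Gleichung für die Geschwindigkeit v(t) = -40·cos(4·t), setzen wir t = -pi/8 ein und erhalten v = 0.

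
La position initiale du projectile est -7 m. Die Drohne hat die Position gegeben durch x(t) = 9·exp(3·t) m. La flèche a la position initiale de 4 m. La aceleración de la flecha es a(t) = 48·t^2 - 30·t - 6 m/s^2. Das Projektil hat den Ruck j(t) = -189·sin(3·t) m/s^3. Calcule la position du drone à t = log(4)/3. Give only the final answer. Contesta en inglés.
x(log(4)/3) = 36.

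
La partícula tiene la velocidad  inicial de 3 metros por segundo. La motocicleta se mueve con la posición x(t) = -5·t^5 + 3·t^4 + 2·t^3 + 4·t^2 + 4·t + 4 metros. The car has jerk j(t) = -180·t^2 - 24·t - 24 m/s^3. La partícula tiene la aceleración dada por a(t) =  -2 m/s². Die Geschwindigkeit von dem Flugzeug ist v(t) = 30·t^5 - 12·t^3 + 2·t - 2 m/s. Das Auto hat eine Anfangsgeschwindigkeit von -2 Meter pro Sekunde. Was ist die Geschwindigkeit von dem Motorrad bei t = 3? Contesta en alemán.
Wir müssen unsere Gleichung für die Position x(t) = -5·t^5 + 3·t^4 + 2·t^3 + 4·t^2 + 4·t + 4 1-mal ableiten. Mit d/dt von x(t) finden wir v(t) = -25·t^4 + 12·t^3 + 6·t^2 + 8·t + 4. Aus der Gleichung für die Geschwindigkeit v(t) = -25·t^4 + 12·t^3 + 6·t^2 + 8·t + 4, setzen wir t = 3 ein und erhalten v = -1619.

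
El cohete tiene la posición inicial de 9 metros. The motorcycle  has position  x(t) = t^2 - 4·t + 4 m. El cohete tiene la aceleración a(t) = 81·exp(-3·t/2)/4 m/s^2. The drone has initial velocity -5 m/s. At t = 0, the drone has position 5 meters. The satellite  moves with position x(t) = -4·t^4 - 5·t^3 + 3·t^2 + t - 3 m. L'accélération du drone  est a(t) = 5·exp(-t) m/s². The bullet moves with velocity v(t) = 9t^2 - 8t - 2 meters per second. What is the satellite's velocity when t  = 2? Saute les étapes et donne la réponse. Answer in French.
La réponse est -175.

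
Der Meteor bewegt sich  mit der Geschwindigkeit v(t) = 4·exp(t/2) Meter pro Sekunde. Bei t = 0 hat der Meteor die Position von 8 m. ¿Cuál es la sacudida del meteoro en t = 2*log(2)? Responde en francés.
Nous devons dériver notre équation de la vitesse v(t) = 4·exp(t/2) 2 fois. En prenant d/dt de v(t), nous trouvons a(t) = 2·exp(t/2). En dérivant l'accélération, nous obtenons le jerk: j(t) = exp(t/2). Nous avons le jerk j(t) = exp(t/2). En substituant t = 2*log(2): j(2*log(2)) = 2.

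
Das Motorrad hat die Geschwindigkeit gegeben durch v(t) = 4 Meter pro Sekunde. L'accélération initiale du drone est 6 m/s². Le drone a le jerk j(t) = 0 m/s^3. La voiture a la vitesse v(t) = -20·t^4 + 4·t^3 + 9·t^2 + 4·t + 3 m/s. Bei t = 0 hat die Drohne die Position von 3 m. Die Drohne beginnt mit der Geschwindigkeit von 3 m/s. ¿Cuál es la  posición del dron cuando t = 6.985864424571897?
Partiendo de la sacudida j(t) = 0, tomamos 3 integrales. La antiderivada de la sacudida, con a(0) = 6, da la aceleración: a(t) = 6. Tomando ∫a(t)dt y aplicando v(0) = 3, encontramos v(t) = 6·t + 3. Integrando la velocidad y usando la condición inicial x(0) = 3, obtenemos x(t) = 3·t^2 + 3·t + 3. Tenemos la posición x(t) = 3·t^2 + 3·t + 3. Sustituyendo t = 6.985864424571897: x(6.985864424571897) = 170.364498549213.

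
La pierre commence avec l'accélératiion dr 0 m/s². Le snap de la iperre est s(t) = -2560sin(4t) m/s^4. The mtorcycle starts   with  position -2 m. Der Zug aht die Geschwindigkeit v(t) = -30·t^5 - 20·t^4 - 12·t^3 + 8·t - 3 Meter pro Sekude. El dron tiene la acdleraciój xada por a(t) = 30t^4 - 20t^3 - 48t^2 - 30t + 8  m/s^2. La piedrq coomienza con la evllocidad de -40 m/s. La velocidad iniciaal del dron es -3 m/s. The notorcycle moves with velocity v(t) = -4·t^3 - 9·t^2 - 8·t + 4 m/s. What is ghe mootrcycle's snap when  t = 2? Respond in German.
Ausgehend von der Geschwindigkeit v(t) = -4·t^3 - 9·t^2 - 8·t + 4, nehmen wir 3 Ableitungen. Mit d/dt von v(t) finden wir a(t) = -12·t^2 - 18·t - 8. Die Ableitung von der Beschleunigung ergibt den Ruck: j(t) = -24·t - 18. Mit d/dt von j(t) finden wir s(t) = -24. Mit s(t) = -24 und Einsetzen von t = 2, finden wir s = -24.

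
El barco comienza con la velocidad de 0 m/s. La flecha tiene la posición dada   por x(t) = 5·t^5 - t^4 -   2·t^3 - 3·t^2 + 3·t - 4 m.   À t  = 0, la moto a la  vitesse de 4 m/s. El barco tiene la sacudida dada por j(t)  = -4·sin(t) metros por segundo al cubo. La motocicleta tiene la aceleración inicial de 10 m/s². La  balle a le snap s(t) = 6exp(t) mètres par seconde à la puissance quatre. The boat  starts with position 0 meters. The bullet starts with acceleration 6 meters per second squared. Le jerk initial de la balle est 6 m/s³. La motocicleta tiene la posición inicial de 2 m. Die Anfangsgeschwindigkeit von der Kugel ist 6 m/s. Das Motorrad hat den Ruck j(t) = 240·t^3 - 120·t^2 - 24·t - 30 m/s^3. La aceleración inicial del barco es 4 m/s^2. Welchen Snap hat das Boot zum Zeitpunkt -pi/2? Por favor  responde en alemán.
Um dies zu lösen, müssen wir 1 Ableitung unserer Gleichung für den Ruck j(t) = -4·sin(t) nehmen. Die Ableitung von dem Ruck ergibt den Snap: s(t) = -4·cos(t). Aus der Gleichung für den Snap s(t) = -4·cos(t), setzen wir t = -pi/2 ein und erhalten s = 0.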